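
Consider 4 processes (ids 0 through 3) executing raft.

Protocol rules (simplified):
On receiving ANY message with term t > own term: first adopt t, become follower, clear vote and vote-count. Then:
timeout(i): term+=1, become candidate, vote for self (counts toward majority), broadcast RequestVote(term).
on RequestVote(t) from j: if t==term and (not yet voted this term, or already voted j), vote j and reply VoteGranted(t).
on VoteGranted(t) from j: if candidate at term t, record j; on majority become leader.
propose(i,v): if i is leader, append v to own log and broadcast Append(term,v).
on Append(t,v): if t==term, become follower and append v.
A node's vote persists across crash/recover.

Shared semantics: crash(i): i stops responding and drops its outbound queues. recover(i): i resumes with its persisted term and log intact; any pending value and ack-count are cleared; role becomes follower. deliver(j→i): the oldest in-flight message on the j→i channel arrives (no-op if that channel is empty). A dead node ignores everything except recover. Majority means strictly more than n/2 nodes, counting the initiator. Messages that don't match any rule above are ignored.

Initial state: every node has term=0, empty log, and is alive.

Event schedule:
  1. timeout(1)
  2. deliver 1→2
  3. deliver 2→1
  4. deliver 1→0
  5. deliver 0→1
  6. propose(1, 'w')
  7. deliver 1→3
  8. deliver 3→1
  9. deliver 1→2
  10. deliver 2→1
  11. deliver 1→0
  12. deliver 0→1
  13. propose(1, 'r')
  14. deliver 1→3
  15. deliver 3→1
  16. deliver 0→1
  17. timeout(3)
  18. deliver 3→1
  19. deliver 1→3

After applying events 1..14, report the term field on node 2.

e1 timeout(1): 1[cand,t=1,-]
e2 deliver 1→2: 2[foll,t=1,-]
e3 deliver 2→1: ·
e4 deliver 1→0: 0[foll,t=1,-]
e5 deliver 0→1: 1[lead,t=1,-]
e6 propose(1,'w'): 1[lead,t=1,w]
e7 deliver 1→3: 3[foll,t=1,-]
e8 deliver 3→1: ·
e9 deliver 1→2: 2[foll,t=1,w]
e10 deliver 2→1: ·
e11 deliver 1→0: 0[foll,t=1,w]
e12 deliver 0→1: ·
e13 propose(1,'r'): 1[lead,t=1,w,r]
e14 deliver 1→3: 3[foll,t=1,w]

1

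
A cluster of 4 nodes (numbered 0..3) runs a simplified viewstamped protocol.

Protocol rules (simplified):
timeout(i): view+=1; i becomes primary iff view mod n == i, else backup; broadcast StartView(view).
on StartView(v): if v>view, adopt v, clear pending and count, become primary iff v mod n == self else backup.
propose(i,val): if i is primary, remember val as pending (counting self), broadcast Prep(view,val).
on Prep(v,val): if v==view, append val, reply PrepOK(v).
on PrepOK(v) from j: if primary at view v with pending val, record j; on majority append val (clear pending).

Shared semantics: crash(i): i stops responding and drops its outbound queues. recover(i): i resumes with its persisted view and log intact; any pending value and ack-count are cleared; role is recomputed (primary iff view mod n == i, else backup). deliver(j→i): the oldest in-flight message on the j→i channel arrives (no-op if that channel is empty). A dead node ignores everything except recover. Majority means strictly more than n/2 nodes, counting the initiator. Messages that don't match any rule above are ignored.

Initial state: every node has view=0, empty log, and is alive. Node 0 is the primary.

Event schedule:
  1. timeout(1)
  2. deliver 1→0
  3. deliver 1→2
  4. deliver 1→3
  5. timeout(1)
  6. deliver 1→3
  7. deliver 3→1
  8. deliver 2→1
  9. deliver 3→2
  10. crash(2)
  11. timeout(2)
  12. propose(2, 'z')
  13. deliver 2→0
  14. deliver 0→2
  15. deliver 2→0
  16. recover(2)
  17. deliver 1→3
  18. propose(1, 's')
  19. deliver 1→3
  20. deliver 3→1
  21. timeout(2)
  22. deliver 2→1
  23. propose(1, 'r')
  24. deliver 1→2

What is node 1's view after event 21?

after 1 — timeout(1): n1:prim/v1/[-]
after 2 — deliver 1→0: n0:back/v1/[-]
after 3 — deliver 1→2: n2:back/v1/[-]
after 4 — deliver 1→3: n3:back/v1/[-]
after 5 — timeout(1): n1:back/v2/[-]
after 6 — deliver 1→3: n3:back/v2/[-]
after 7 — deliver 3→1: ·
after 8 — deliver 2→1: ·
after 9 — deliver 3→2: ·
after 10 — crash(2): n2:✗back/v1/[-]
after 11 — timeout(2): ·
after 12 — propose(2,'z'): ·
after 13 — deliver 2→0: ·
after 14 — deliver 0→2: ·
after 15 — deliver 2→0: ·
after 16 — recover(2): n2:back/v1/[-]
after 17 — deliver 1→3: ·
after 18 — propose(1,'s'): ·
after 19 — deliver 1→3: ·
after 20 — deliver 3→1: ·
after 21 — timeout(2): n2:prim/v2/[-]

2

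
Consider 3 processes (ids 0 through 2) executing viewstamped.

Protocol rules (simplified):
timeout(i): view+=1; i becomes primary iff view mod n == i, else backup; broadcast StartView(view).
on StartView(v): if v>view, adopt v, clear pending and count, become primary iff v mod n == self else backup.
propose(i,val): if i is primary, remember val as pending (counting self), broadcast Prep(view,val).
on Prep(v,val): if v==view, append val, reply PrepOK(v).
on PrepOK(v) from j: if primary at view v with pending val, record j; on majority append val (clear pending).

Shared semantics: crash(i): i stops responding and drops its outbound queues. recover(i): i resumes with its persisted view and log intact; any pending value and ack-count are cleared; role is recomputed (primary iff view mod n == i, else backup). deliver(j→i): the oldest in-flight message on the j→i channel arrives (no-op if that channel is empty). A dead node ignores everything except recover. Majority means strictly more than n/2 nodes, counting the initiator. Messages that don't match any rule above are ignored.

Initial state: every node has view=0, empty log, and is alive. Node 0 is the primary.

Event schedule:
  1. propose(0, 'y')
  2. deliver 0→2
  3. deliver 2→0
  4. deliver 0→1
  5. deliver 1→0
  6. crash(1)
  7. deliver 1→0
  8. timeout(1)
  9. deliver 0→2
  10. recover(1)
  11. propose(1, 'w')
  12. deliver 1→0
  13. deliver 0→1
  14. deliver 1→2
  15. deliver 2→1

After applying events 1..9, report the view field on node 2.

e1 propose(0,'y'): ·
e2 deliver 0→2: 2[back,v=0,y]
e3 deliver 2→0: 0[prim,v=0,y]
e4 deliver 0→1: 1[back,v=0,y]
e5 deliver 1→0: ·
e6 crash(1): 1[✗back,v=0,y]
e7 deliver 1→0: ·
e8 timeout(1): ·
e9 deliver 0→2: ·

0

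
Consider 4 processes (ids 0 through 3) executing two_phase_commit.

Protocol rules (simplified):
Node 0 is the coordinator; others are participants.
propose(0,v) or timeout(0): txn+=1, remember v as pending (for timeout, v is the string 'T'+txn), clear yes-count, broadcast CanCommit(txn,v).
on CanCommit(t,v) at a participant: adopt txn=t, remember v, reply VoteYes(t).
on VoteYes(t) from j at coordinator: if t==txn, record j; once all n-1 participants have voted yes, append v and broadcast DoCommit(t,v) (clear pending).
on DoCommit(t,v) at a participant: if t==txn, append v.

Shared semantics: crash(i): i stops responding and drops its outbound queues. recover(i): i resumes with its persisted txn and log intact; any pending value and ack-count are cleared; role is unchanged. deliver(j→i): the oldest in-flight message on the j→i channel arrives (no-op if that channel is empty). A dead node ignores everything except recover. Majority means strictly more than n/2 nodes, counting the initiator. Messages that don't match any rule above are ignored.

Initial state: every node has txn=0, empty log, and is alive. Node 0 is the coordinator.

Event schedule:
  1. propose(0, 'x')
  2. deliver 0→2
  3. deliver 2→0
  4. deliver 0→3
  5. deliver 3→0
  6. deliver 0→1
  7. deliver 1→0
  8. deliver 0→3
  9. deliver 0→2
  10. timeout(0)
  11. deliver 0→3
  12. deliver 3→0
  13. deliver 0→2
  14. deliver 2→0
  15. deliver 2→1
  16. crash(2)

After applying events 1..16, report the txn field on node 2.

[1] propose(0,'x') → N0(coor t1 [-])
[2] deliver 0→2 → N2(part t1 [-])
[3] deliver 2→0 → ∅
[4] deliver 0→3 → N3(part t1 [-])
[5] deliver 3→0 → ∅
[6] deliver 0→1 → N1(part t1 [-])
[7] deliver 1→0 → N0(coor t1 [x])
[8] deliver 0→3 → N3(part t1 [x])
[9] deliver 0→2 → N2(part t1 [x])
[10] timeout(0) → N0(coor t2 [x])
[11] deliver 0→3 → N3(part t2 [x])
[12] deliver 3→0 → ∅
[13] deliver 0→2 → N2(part t2 [x])
[14] deliver 2→0 → ∅
[15] deliver 2→1 → ∅
[16] crash(2) → N2(✗part t2 [x])

2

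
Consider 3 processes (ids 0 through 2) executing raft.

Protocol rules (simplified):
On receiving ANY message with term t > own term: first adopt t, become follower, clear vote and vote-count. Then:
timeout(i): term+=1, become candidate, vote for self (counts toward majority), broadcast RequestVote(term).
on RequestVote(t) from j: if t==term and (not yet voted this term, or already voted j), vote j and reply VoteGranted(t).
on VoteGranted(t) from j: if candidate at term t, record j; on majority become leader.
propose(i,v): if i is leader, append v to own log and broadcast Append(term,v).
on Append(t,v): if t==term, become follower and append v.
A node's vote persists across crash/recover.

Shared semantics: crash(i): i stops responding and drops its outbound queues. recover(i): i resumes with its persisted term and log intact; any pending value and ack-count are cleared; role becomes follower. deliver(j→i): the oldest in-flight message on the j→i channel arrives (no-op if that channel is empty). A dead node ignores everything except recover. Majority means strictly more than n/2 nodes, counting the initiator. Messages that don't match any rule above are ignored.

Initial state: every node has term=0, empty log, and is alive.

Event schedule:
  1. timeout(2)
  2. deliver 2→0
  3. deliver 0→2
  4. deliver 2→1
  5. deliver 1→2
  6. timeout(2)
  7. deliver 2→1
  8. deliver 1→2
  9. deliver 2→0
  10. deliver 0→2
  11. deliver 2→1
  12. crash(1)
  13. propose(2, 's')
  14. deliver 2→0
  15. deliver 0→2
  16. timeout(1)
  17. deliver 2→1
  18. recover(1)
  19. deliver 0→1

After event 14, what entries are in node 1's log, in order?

e1 timeout(2): 2[cand,t=1,-]
e2 deliver 2→0: 0[foll,t=1,-]
e3 deliver 0→2: 2[lead,t=1,-]
e4 deliver 2→1: 1[foll,t=1,-]
e5 deliver 1→2: ·
e6 timeout(2): 2[cand,t=2,-]
e7 deliver 2→1: 1[foll,t=2,-]
e8 deliver 1→2: 2[lead,t=2,-]
e9 deliver 2→0: 0[foll,t=2,-]
e10 deliver 0→2: ·
e11 deliver 2→1: ·
e12 crash(1): 1[✗foll,t=2,-]
e13 propose(2,'s'): 2[lead,t=2,s]
e14 deliver 2→0: 0[foll,t=2,s]

empty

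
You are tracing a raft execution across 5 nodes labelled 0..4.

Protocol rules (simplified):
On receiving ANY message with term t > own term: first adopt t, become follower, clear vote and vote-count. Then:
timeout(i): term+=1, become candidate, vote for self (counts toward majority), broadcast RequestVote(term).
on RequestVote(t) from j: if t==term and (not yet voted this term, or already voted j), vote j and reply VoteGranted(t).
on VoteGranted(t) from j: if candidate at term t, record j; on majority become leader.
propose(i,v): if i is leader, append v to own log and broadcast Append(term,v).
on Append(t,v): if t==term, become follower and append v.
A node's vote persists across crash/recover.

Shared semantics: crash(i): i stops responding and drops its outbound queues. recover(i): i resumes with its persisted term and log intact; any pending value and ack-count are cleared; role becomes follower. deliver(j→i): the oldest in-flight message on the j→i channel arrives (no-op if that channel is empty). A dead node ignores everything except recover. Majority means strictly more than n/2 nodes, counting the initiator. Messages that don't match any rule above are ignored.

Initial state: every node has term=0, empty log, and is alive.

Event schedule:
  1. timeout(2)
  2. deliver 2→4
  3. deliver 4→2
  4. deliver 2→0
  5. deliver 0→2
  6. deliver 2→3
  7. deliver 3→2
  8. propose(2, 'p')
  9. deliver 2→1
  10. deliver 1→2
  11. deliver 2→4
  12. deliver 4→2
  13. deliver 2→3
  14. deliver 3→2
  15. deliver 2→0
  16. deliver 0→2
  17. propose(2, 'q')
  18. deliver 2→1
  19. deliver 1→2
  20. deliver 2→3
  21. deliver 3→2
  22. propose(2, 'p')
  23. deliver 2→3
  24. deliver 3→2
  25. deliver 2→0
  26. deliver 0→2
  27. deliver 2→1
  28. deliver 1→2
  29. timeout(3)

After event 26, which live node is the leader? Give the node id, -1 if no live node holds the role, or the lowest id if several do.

2

1. timeout(2):  <2:cand t1 ->
2. deliver 2→4:  <4:foll t1 ->
3. deliver 4→2:  nop
4. deliver 2→0:  <0:foll t1 ->
5. deliver 0→2:  <2:lead t1 ->
6. deliver 2→3:  <3:foll t1 ->
7. deliver 3→2:  nop
8. propose(2,'p'):  <2:lead t1 p>
9. deliver 2→1:  <1:foll t1 ->
10. deliver 1→2:  nop
11. deliver 2→4:  <4:foll t1 p>
12. deliver 4→2:  nop
13. deliver 2→3:  <3:foll t1 p>
14. deliver 3→2:  nop
15. deliver 2→0:  <0:foll t1 p>
16. deliver 0→2:  nop
17. propose(2,'q'):  <2:lead t1 p,q>
18. deliver 2→1:  <1:foll t1 p>
19. deliver 1→2:  nop
20. deliver 2→3:  <3:foll t1 p,q>
21. deliver 3→2:  nop
22. propose(2,'p'):  <2:lead t1 p,q,p>
23. deliver 2→3:  <3:foll t1 p,q,p>
24. deliver 3→2:  nop
25. deliver 2→0:  <0:foll t1 p,q>
26. deliver 0→2:  nop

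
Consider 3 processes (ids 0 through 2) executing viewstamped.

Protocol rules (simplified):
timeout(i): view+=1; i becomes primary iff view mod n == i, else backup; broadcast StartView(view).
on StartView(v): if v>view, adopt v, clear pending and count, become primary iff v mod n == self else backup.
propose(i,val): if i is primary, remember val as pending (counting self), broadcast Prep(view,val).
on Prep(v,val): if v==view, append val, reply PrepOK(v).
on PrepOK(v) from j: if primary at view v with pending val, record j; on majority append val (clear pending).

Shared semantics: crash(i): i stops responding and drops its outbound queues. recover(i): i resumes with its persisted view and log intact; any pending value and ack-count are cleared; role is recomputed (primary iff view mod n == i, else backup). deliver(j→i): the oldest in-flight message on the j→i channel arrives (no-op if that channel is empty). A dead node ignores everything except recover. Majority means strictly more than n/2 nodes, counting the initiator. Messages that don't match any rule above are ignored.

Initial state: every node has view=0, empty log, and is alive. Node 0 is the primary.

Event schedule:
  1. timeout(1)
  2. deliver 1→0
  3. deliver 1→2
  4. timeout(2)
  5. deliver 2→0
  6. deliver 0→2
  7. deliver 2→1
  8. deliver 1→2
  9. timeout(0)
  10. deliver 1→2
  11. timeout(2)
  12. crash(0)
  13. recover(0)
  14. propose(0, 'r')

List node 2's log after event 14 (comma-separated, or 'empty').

e1 timeout(1): 1[prim,v=1,-]
e2 deliver 1→0: 0[back,v=1,-]
e3 deliver 1→2: 2[back,v=1,-]
e4 timeout(2): 2[prim,v=2,-]
e5 deliver 2→0: 0[back,v=2,-]
e6 deliver 0→2: ·
e7 deliver 2→1: 1[back,v=2,-]
e8 deliver 1→2: ·
e9 timeout(0): 0[prim,v=3,-]
e10 deliver 1→2: ·
e11 timeout(2): 2[back,v=3,-]
e12 crash(0): 0[✗prim,v=3,-]
e13 recover(0): 0[prim,v=3,-]
e14 propose(0,'r'): ·

empty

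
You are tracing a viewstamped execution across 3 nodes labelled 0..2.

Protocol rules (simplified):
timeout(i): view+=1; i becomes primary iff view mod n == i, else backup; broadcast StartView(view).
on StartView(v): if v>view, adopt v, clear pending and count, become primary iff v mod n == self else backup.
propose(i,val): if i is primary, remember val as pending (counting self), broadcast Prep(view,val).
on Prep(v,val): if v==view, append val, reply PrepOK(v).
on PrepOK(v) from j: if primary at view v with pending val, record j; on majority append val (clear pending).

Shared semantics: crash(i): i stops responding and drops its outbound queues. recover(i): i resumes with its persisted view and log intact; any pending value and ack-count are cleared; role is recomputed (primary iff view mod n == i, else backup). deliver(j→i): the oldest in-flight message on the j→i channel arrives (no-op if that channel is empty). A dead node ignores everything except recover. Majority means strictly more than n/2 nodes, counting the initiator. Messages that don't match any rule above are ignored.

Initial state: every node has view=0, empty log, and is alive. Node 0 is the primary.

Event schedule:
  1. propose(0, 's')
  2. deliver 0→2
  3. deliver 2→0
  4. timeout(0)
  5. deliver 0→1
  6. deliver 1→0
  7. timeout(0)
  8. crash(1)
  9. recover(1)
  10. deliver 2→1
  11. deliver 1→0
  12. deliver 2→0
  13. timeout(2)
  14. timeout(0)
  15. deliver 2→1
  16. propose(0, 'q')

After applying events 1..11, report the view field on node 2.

0

[1] propose(0,'s') → ∅
[2] deliver 0→2 → N2(back v0 [s])
[3] deliver 2→0 → N0(prim v0 [s])
[4] timeout(0) → N0(back v1 [s])
[5] deliver 0→1 → N1(back v0 [s])
[6] deliver 1→0 → ∅
[7] timeout(0) → N0(back v2 [s])
[8] crash(1) → N1(✗back v0 [s])
[9] recover(1) → N1(back v0 [s])
[10] deliver 2→1 → ∅
[11] deliver 1→0 → ∅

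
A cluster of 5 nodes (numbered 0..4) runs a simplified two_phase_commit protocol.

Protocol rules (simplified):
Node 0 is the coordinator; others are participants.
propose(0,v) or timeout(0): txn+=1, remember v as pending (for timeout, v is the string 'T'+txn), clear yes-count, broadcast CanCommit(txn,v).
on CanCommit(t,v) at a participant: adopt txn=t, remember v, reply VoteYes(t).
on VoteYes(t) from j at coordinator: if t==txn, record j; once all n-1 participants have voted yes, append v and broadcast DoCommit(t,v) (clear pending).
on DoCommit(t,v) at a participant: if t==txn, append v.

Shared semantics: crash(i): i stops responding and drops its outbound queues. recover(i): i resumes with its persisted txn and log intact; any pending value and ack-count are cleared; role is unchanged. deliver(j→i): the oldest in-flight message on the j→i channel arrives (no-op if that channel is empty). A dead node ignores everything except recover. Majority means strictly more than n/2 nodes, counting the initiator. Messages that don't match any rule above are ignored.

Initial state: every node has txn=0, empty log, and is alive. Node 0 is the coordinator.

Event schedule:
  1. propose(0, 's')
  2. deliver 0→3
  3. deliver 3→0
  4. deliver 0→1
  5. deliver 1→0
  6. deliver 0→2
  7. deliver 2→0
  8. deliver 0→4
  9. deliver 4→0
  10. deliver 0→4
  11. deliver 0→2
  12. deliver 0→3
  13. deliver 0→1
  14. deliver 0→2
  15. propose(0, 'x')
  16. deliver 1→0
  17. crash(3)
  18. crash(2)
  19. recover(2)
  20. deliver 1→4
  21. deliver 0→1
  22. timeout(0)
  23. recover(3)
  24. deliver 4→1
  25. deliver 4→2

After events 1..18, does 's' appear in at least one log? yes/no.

yes

after 1 — propose(0,'s'): n0:coor/t1/[-]
after 2 — deliver 0→3: n3:part/t1/[-]
after 3 — deliver 3→0: ·
after 4 — deliver 0→1: n1:part/t1/[-]
after 5 — deliver 1→0: ·
after 6 — deliver 0→2: n2:part/t1/[-]
after 7 — deliver 2→0: ·
after 8 — deliver 0→4: n4:part/t1/[-]
after 9 — deliver 4→0: n0:coor/t1/[s]
after 10 — deliver 0→4: n4:part/t1/[s]
after 11 — deliver 0→2: n2:part/t1/[s]
after 12 — deliver 0→3: n3:part/t1/[s]
after 13 — deliver 0→1: n1:part/t1/[s]
after 14 — deliver 0→2: ·
after 15 — propose(0,'x'): n0:coor/t2/[s]
after 16 — deliver 1→0: ·
after 17 — crash(3): n3:✗part/t1/[s]
after 18 — crash(2): n2:✗part/t1/[s]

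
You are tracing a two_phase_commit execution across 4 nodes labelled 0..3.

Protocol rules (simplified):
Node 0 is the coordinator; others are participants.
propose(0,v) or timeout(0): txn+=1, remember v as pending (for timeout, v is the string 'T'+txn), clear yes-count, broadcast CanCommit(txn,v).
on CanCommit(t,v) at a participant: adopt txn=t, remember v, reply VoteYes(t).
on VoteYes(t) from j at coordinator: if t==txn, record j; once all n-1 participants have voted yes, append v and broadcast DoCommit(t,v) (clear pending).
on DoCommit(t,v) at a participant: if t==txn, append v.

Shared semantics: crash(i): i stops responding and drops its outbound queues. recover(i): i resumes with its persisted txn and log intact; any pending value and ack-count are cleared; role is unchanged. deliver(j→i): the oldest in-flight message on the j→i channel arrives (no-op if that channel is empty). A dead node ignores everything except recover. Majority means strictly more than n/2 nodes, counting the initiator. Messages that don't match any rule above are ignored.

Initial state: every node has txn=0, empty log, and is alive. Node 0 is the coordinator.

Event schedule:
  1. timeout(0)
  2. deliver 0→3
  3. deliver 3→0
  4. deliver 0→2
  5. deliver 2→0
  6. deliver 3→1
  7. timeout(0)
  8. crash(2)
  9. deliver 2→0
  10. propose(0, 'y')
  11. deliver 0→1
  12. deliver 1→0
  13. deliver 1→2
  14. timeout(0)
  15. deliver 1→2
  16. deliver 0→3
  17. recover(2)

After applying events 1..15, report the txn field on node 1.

after 1 — timeout(0): n0:coor/t1/[-]
after 2 — deliver 0→3: n3:part/t1/[-]
after 3 — deliver 3→0: ·
after 4 — deliver 0→2: n2:part/t1/[-]
after 5 — deliver 2→0: ·
after 6 — deliver 3→1: ·
after 7 — timeout(0): n0:coor/t2/[-]
after 8 — crash(2): n2:✗part/t1/[-]
after 9 — deliver 2→0: ·
after 10 — propose(0,'y'): n0:coor/t3/[-]
after 11 — deliver 0→1: n1:part/t1/[-]
after 12 — deliver 1→0: ·
after 13 — deliver 1→2: ·
after 14 — timeout(0): n0:coor/t4/[-]
after 15 — deliver 1→2: ·

1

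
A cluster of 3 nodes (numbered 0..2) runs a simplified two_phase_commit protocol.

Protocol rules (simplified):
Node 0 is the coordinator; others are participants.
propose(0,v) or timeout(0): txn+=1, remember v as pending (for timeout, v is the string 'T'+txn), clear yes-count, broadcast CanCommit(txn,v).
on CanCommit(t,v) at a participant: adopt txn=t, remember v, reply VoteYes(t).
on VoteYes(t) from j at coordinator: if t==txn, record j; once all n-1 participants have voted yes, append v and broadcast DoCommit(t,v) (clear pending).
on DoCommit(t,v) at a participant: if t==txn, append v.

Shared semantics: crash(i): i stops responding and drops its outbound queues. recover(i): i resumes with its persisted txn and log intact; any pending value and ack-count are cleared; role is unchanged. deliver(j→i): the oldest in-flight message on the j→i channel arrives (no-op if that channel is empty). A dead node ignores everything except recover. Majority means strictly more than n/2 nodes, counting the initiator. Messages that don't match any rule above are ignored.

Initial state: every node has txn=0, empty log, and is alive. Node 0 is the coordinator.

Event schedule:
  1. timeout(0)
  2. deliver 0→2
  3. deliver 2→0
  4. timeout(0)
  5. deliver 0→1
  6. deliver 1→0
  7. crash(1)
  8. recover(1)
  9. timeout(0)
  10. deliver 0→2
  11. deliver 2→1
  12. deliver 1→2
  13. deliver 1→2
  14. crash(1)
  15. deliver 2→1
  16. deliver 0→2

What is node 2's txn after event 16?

3

step 1 timeout(0): 0={coor,t=1,log=-}
step 2 deliver 0→2: 2={part,t=1,log=-}
step 3 deliver 2→0: —
step 4 timeout(0): 0={coor,t=2,log=-}
step 5 deliver 0→1: 1={part,t=1,log=-}
step 6 deliver 1→0: —
step 7 crash(1): 1={✗part,t=1,log=-}
step 8 recover(1): 1={part,t=1,log=-}
step 9 timeout(0): 0={coor,t=3,log=-}
step 10 deliver 0→2: 2={part,t=2,log=-}
step 11 deliver 2→1: —
step 12 deliver 1→2: —
step 13 deliver 1→2: —
step 14 crash(1): 1={✗part,t=1,log=-}
step 15 deliver 2→1: —
step 16 deliver 0→2: 2={part,t=3,log=-}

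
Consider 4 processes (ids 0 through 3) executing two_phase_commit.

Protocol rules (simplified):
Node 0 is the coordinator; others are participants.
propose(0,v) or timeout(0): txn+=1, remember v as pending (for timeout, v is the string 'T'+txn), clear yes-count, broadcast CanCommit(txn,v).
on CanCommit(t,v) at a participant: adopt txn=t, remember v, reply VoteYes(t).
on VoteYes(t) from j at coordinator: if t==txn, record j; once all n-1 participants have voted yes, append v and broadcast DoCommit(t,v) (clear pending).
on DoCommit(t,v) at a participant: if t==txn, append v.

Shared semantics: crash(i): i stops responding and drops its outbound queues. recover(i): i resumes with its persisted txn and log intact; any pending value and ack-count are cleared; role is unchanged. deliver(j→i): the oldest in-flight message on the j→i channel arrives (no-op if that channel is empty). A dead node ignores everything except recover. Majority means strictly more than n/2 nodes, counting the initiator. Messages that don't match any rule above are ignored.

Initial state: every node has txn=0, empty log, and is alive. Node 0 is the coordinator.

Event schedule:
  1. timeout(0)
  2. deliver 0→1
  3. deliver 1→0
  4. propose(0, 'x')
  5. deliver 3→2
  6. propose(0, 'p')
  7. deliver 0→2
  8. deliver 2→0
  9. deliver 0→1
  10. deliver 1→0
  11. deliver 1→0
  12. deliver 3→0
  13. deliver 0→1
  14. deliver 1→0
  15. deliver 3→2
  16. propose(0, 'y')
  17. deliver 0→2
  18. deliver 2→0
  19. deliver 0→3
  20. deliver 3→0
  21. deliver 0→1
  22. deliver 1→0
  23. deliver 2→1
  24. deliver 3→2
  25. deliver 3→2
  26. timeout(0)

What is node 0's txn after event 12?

[1] timeout(0) → N0(coor t1 [-])
[2] deliver 0→1 → N1(part t1 [-])
[3] deliver 1→0 → ∅
[4] propose(0,'x') → N0(coor t2 [-])
[5] deliver 3→2 → ∅
[6] propose(0,'p') → N0(coor t3 [-])
[7] deliver 0→2 → N2(part t1 [-])
[8] deliver 2→0 → ∅
[9] deliver 0→1 → N1(part t2 [-])
[10] deliver 1→0 → ∅
[11] deliver 1→0 → ∅
[12] deliver 3→0 → ∅

3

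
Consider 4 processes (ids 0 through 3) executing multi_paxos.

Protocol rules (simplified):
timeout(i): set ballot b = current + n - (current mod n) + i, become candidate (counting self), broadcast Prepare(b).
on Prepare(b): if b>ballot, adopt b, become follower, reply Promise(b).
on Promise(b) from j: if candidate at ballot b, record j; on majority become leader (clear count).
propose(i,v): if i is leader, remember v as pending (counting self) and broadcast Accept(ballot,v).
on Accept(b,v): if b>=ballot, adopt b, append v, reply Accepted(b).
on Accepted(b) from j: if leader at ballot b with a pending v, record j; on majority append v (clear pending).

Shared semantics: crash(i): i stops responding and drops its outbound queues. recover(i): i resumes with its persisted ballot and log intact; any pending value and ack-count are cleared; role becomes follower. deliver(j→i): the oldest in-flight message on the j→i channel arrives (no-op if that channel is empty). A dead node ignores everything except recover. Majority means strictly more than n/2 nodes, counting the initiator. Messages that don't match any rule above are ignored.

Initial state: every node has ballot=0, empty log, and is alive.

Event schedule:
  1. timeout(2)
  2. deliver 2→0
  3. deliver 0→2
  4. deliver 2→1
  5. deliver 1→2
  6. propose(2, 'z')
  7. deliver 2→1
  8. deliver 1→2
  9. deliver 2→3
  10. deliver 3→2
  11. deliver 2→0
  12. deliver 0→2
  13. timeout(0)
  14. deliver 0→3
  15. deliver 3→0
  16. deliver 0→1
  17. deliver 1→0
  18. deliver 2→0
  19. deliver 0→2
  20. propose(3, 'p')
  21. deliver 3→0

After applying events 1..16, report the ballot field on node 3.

step 1 timeout(2): 2={cand,b=6,log=-}
step 2 deliver 2→0: 0={foll,b=6,log=-}
step 3 deliver 0→2: —
step 4 deliver 2→1: 1={foll,b=6,log=-}
step 5 deliver 1→2: 2={lead,b=6,log=-}
step 6 propose(2,'z'): —
step 7 deliver 2→1: 1={foll,b=6,log=z}
step 8 deliver 1→2: —
step 9 deliver 2→3: 3={foll,b=6,log=-}
step 10 deliver 3→2: —
step 11 deliver 2→0: 0={foll,b=6,log=z}
step 12 deliver 0→2: 2={lead,b=6,log=z}
step 13 timeout(0): 0={cand,b=8,log=z}
step 14 deliver 0→3: 3={foll,b=8,log=-}
step 15 deliver 3→0: —
step 16 deliver 0→1: 1={foll,b=8,log=z}

8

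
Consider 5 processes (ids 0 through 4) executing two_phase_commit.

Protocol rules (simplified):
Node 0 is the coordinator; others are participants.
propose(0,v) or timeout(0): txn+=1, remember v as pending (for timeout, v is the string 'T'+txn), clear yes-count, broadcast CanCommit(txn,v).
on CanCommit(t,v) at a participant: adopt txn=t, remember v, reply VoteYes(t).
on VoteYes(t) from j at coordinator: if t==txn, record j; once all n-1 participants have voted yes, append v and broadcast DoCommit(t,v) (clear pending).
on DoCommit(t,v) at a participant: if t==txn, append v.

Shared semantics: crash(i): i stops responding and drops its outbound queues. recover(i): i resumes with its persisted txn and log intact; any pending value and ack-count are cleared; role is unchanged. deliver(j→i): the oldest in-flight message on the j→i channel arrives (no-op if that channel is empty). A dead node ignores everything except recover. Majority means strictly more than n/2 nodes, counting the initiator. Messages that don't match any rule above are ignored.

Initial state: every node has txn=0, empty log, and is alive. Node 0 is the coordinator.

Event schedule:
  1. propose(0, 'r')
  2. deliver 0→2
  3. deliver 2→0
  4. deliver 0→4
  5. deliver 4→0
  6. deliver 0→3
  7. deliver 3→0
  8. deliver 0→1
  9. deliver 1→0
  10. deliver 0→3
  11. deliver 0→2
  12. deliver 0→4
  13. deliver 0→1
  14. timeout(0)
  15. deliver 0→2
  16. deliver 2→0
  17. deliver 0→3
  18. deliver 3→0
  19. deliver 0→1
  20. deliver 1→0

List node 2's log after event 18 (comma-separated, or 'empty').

[1] propose(0,'r') → N0(coor t1 [-])
[2] deliver 0→2 → N2(part t1 [-])
[3] deliver 2→0 → ∅
[4] deliver 0→4 → N4(part t1 [-])
[5] deliver 4→0 → ∅
[6] deliver 0→3 → N3(part t1 [-])
[7] deliver 3→0 → ∅
[8] deliver 0→1 → N1(part t1 [-])
[9] deliver 1→0 → N0(coor t1 [r])
[10] deliver 0→3 → N3(part t1 [r])
[11] deliver 0→2 → N2(part t1 [r])
[12] deliver 0→4 → N4(part t1 [r])
[13] deliver 0→1 → N1(part t1 [r])
[14] timeout(0) → N0(coor t2 [r])
[15] deliver 0→2 → N2(part t2 [r])
[16] deliver 2→0 → ∅
[17] deliver 0→3 → N3(part t2 [r])
[18] deliver 3→0 → ∅

r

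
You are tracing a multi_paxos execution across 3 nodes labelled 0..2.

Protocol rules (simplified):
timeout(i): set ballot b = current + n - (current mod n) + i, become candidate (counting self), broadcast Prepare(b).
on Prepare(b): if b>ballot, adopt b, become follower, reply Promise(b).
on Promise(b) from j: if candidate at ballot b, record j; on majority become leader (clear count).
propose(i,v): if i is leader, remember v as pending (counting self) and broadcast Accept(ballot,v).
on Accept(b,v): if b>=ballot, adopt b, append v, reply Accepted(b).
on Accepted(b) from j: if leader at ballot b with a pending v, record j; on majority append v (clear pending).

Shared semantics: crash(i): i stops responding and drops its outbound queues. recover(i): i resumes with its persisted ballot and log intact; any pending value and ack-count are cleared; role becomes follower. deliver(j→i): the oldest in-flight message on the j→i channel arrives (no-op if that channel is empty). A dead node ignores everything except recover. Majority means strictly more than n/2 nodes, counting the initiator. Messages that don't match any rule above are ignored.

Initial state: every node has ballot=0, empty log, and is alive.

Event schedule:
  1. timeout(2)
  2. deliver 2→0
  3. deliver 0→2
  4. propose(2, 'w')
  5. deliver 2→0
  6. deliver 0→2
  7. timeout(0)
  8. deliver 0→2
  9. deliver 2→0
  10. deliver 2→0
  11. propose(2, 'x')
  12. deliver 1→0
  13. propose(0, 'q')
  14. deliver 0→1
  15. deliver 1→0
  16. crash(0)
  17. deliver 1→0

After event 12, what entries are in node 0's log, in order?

[1] timeout(2) → N2(cand b5 [-])
[2] deliver 2→0 → N0(foll b5 [-])
[3] deliver 0→2 → N2(lead b5 [-])
[4] propose(2,'w') → ∅
[5] deliver 2→0 → N0(foll b5 [w])
[6] deliver 0→2 → N2(lead b5 [w])
[7] timeout(0) → N0(cand b6 [w])
[8] deliver 0→2 → N2(foll b6 [w])
[9] deliver 2→0 → N0(lead b6 [w])
[10] deliver 2→0 → ∅
[11] propose(2,'x') → ∅
[12] deliver 1→0 → ∅

w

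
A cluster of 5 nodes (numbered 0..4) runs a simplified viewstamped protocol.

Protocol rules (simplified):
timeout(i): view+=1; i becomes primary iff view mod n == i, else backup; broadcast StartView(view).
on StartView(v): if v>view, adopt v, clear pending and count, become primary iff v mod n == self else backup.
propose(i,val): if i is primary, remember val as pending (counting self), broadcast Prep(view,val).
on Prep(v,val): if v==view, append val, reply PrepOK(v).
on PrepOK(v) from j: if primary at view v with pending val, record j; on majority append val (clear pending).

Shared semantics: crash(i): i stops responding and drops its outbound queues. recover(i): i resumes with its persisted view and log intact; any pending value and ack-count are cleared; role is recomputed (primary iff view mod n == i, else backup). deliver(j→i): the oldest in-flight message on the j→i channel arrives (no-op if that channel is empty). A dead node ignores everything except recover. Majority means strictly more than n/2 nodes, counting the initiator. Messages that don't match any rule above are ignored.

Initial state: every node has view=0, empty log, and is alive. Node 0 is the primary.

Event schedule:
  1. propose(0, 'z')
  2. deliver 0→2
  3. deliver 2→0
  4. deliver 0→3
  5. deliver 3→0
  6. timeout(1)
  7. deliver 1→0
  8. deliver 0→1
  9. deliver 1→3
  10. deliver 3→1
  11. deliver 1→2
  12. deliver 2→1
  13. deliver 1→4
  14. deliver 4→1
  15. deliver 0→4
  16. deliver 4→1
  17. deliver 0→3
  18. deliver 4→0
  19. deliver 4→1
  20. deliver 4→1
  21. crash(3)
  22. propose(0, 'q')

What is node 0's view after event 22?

step 1 propose(0,'z'): —
step 2 deliver 0→2: 2={back,v=0,log=z}
step 3 deliver 2→0: —
step 4 deliver 0→3: 3={back,v=0,log=z}
step 5 deliver 3→0: 0={prim,v=0,log=z}
step 6 timeout(1): 1={prim,v=1,log=-}
step 7 deliver 1→0: 0={back,v=1,log=z}
step 8 deliver 0→1: —
step 9 deliver 1→3: 3={back,v=1,log=z}
step 10 deliver 3→1: —
step 11 deliver 1→2: 2={back,v=1,log=z}
step 12 deliver 2→1: —
step 13 deliver 1→4: 4={back,v=1,log=-}
step 14 deliver 4→1: —
step 15 deliver 0→4: —
step 16 deliver 4→1: —
step 17 deliver 0→3: —
step 18 deliver 4→0: —
step 19 deliver 4→1: —
step 20 deliver 4→1: —
step 21 crash(3): 3={✗back,v=1,log=z}
step 22 propose(0,'q'): —

1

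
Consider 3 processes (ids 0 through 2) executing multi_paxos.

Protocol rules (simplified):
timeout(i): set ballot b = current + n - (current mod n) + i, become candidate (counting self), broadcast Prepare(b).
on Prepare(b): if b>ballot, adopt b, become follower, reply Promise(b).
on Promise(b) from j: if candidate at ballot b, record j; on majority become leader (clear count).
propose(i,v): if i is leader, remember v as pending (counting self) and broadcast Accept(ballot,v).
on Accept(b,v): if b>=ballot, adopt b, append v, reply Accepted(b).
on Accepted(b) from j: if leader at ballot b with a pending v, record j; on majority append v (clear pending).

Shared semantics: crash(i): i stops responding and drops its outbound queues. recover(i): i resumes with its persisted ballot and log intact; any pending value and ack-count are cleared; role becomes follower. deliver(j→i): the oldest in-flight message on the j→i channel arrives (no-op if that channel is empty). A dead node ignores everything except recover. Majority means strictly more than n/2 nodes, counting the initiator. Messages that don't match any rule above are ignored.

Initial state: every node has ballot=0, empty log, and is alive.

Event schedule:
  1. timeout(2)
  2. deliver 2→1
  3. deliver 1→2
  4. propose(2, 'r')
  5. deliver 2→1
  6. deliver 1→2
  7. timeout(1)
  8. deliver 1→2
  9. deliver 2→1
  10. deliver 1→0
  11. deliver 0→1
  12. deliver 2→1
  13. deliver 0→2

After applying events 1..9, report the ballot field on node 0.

e1 timeout(2): 2[cand,b=5,-]
e2 deliver 2→1: 1[foll,b=5,-]
e3 deliver 1→2: 2[lead,b=5,-]
e4 propose(2,'r'): ·
e5 deliver 2→1: 1[foll,b=5,r]
e6 deliver 1→2: 2[lead,b=5,r]
e7 timeout(1): 1[cand,b=7,r]
e8 deliver 1→2: 2[foll,b=7,r]
e9 deliver 2→1: 1[lead,b=7,r]

0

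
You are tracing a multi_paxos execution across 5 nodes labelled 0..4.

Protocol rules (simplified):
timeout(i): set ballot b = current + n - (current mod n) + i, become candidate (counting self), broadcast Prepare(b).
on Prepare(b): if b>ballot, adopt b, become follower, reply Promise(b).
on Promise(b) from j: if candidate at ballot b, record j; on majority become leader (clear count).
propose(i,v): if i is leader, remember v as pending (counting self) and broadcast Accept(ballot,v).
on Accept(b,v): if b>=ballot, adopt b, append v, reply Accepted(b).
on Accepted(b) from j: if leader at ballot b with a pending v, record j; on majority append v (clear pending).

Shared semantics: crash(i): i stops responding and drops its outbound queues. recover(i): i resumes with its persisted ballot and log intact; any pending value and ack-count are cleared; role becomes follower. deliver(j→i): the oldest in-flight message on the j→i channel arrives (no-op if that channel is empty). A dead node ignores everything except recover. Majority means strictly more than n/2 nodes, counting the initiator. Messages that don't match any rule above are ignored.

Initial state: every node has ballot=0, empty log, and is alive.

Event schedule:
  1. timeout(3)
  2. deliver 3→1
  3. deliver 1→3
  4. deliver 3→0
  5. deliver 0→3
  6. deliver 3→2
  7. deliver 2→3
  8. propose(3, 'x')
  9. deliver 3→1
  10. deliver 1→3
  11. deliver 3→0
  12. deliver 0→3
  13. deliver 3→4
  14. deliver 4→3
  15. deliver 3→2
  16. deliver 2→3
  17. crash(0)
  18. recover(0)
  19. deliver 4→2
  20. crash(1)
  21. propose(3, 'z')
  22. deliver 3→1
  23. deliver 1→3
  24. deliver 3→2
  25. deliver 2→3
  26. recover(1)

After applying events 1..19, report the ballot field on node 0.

after 1 — timeout(3): n3:cand/b8/[-]
after 2 — deliver 3→1: n1:foll/b8/[-]
after 3 — deliver 1→3: ·
after 4 — deliver 3→0: n0:foll/b8/[-]
after 5 — deliver 0→3: n3:lead/b8/[-]
after 6 — deliver 3→2: n2:foll/b8/[-]
after 7 — deliver 2→3: ·
after 8 — propose(3,'x'): ·
after 9 — deliver 3→1: n1:foll/b8/[x]
after 10 — deliver 1→3: ·
after 11 — deliver 3→0: n0:foll/b8/[x]
after 12 — deliver 0→3: n3:lead/b8/[x]
after 13 — deliver 3→4: n4:foll/b8/[-]
after 14 — deliver 4→3: ·
after 15 — deliver 3→2: n2:foll/b8/[x]
after 16 — deliver 2→3: ·
after 17 — crash(0): n0:✗foll/b8/[x]
after 18 — recover(0): n0:foll/b8/[x]
after 19 — deliver 4→2: ·

8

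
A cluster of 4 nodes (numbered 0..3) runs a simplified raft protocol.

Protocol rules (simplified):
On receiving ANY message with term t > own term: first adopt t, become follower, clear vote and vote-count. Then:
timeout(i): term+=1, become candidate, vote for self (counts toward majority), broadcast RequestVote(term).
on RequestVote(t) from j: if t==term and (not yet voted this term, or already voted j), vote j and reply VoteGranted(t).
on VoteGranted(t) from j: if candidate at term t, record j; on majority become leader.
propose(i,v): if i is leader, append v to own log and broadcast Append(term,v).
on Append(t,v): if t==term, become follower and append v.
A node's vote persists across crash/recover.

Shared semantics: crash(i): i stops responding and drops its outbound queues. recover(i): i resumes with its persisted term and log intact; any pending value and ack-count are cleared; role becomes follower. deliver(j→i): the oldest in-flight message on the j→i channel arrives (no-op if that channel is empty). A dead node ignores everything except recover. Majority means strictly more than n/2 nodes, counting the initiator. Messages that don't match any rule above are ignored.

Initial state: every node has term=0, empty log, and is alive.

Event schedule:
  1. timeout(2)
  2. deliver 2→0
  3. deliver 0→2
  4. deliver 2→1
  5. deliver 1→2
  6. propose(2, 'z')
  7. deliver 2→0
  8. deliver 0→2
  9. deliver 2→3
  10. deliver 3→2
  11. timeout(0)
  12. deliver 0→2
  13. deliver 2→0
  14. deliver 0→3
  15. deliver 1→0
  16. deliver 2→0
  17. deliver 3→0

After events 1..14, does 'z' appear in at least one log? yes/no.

step 1 timeout(2): 2={cand,t=1,log=-}
step 2 deliver 2→0: 0={foll,t=1,log=-}
step 3 deliver 0→2: —
step 4 deliver 2→1: 1={foll,t=1,log=-}
step 5 deliver 1→2: 2={lead,t=1,log=-}
step 6 propose(2,'z'): 2={lead,t=1,log=z}
step 7 deliver 2→0: 0={foll,t=1,log=z}
step 8 deliver 0→2: —
step 9 deliver 2→3: 3={foll,t=1,log=-}
step 10 deliver 3→2: —
step 11 timeout(0): 0={cand,t=2,log=z}
step 12 deliver 0→2: 2={foll,t=2,log=z}
step 13 deliver 2→0: —
step 14 deliver 0→3: 3={foll,t=2,log=-}

yes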